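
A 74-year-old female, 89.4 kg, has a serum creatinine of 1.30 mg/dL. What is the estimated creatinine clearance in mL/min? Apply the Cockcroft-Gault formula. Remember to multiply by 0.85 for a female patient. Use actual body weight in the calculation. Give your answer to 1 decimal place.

53.6 mL/min

CrCl = (140 − 74) × 89.4 / (72 × 1.3) × 0.85 = 5900.4 / 93.60 × 0.85 ≈ 53.6 mL/min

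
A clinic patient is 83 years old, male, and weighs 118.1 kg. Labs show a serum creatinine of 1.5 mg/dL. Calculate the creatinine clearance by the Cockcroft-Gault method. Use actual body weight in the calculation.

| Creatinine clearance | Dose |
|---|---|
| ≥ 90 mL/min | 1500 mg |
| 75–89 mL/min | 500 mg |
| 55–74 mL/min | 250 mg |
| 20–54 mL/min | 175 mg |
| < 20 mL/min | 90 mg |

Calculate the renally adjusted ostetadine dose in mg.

CrCl = (140 − 83) × 118.1 / (72 × 1.5) = 6731.7 / 108.00 ≈ 62.3 mL/min
CrCl ≈ 62 mL/min → bracket 55–74 mL/min.
Dose for this bracket: 250 mg.

250 mg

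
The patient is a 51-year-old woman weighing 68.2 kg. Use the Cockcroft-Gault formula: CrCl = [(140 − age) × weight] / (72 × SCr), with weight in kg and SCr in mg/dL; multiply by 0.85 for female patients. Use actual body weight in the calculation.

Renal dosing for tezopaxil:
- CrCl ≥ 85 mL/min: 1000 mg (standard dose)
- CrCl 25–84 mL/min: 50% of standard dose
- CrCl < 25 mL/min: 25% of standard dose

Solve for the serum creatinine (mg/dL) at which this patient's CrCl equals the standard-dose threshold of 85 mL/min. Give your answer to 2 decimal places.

0.84 mg/dL

Standard dose requires CrCl ≥ 85 mL/min.
Set (140 − 51) × 68.2 × 0.85 / (72 × SCr) = 85
SCr = (140 − 51) × 68.2 × 0.85 / (72 × 85) = 0.843 mg/dL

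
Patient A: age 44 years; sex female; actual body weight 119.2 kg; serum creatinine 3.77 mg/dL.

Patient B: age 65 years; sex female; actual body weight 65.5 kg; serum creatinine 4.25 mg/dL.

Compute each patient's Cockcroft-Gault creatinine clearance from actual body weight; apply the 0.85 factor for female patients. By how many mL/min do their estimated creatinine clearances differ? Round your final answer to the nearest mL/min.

22 mL/min

Patient A: CrCl = (140 − 44) × 119.2 / (72 × 3.77) × 0.85 = 11443.2 / 271.44 × 0.85 ≈ 35.8 mL/min
Patient B: CrCl = (140 − 65) × 65.5 / (72 × 4.25) × 0.85 = 4912.5 / 306.00 × 0.85 ≈ 13.6 mL/min
|35.8 − 13.6| = 22.2 mL/min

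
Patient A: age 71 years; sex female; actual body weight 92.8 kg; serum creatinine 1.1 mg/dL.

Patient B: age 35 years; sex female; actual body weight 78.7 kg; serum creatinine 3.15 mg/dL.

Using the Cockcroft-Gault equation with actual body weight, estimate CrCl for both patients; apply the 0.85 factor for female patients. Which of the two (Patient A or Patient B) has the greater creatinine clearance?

Patient A: CrCl = (140 − 71) × 92.8 / (72 × 1.1) × 0.85 = 6403.2 / 79.20 × 0.85 ≈ 68.7 mL/min
Patient B: CrCl = (140 − 35) × 78.7 / (72 × 3.15) × 0.85 = 8263.5 / 226.80 × 0.85 ≈ 31.0 mL/min
68.7 vs 31.0 mL/min → Patient A is higher.

Patient A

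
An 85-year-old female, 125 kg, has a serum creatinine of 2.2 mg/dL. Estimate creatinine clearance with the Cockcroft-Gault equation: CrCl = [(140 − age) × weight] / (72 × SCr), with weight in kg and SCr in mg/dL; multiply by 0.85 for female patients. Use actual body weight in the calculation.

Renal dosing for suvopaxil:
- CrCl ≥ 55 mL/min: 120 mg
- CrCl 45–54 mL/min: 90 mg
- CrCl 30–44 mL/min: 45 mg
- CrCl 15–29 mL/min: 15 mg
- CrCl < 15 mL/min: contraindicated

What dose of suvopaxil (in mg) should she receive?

45 mg

CrCl = (140 − 85) × 125 / (72 × 2.2) × 0.85 = 6875.0 / 158.40 × 0.85 ≈ 36.9 mL/min
CrCl ≈ 37 mL/min → bracket 30–44 mL/min.
Dose for this bracket: 45 mg.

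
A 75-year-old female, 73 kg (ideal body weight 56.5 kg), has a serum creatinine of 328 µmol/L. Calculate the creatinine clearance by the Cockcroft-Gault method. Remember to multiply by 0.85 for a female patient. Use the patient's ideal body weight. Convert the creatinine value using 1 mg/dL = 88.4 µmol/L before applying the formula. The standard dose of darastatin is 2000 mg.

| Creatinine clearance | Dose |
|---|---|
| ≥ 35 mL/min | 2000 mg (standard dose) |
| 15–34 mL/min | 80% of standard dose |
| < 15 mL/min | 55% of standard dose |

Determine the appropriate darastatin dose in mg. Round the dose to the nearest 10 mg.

SCr = 328 / 88.4 = 3.71 mg/dL
CrCl = (140 − 75) × 56.5 / (72 × 3.71) × 0.85 = 3672.5 / 267.12 × 0.85 ≈ 11.7 mL/min
CrCl ≈ 12 mL/min → bracket < 15 mL/min.
55% of 2000 mg = 1100 mg

1100 mg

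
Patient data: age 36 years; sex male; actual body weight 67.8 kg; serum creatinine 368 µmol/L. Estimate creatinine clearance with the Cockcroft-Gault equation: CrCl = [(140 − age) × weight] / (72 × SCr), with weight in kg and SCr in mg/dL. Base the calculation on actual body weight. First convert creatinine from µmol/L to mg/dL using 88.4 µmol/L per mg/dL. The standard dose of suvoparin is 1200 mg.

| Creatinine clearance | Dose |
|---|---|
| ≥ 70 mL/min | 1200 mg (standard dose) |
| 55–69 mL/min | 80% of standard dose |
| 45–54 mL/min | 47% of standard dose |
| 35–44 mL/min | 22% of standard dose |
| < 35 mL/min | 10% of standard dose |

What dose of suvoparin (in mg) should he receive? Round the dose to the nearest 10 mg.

120 mg

SCr = 368 / 88.4 = 4.163 mg/dL
CrCl = (140 − 36) × 67.8 / (72 × 4.163) = 7051.2 / 299.74 ≈ 23.5 mL/min
CrCl ≈ 24 mL/min → bracket < 35 mL/min.
10% of 1200 mg = 120 mg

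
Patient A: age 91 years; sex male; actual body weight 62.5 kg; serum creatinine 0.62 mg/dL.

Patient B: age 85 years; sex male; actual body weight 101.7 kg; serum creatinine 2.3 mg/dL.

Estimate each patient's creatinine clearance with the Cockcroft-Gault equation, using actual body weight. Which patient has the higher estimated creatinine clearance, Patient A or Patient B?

Patient A: CrCl = (140 − 91) × 62.5 / (72 × 0.62) = 3062.5 / 44.64 ≈ 68.6 mL/min
Patient B: CrCl = (140 − 85) × 101.7 / (72 × 2.3) = 5593.5 / 165.60 ≈ 33.8 mL/min
68.6 vs 33.8 mL/min → Patient A is higher.

Patient A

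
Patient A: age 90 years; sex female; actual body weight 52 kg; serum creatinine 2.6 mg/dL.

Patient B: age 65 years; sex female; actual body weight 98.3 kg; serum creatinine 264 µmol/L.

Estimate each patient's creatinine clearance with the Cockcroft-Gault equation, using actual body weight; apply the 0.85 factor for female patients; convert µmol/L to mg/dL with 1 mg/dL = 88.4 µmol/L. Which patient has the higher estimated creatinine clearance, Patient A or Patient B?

Patient A: CrCl = (140 − 90) × 52 / (72 × 2.6) × 0.85 = 2600.0 / 187.20 × 0.85 ≈ 11.8 mL/min
Patient B: SCr = 264 / 88.4 = 2.986 mg/dL
Patient B: CrCl = (140 − 65) × 98.3 / (72 × 2.986) × 0.85 = 7372.5 / 214.99 × 0.85 ≈ 29.1 mL/min
11.8 vs 29.1 mL/min → Patient B is higher.

Patient B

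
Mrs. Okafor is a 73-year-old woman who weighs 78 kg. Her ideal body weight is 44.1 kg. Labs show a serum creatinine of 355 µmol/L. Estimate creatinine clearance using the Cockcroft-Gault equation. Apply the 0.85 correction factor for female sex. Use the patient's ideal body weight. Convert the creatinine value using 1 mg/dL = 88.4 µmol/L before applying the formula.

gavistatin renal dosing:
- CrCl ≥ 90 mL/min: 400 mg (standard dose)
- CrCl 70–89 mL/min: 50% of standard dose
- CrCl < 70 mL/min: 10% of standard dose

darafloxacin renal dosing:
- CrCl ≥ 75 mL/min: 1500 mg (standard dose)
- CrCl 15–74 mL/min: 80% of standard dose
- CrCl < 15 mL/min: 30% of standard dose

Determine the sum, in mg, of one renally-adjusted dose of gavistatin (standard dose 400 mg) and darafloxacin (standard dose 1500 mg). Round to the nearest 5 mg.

SCr = 355 / 88.4 = 4.016 mg/dL
CrCl = (140 − 73) × 44.1 / (72 × 4.016) × 0.85 = 2954.7 / 289.15 × 0.85 ≈ 8.7 mL/min
CrCl ≈ 9 mL/min.
gavistatin: < 70 mL/min → 10% of 400 mg = 40 mg.
darafloxacin: < 15 mL/min → 30% of 1500 mg = 450 mg.
Total = 40 + 450 = 490 mg.

490 mg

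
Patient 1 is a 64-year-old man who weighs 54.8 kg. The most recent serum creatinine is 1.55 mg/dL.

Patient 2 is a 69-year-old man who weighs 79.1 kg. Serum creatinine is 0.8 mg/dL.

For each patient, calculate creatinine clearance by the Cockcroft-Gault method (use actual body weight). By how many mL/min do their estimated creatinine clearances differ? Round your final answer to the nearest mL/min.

60 mL/min

Patient 1: CrCl = (140 − 64) × 54.8 / (72 × 1.55) = 4164.8 / 111.60 ≈ 37.3 mL/min
Patient 2: CrCl = (140 − 69) × 79.1 / (72 × 0.8) = 5616.1 / 57.60 ≈ 97.5 mL/min
|37.3 − 97.5| = 60.2 mL/min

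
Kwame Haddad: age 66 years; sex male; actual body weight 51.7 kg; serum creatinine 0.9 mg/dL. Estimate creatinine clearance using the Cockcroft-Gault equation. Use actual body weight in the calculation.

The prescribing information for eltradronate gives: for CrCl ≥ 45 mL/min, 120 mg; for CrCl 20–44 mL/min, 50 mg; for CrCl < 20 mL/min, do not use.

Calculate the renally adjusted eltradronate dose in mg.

CrCl = (140 − 66) × 51.7 / (72 × 0.9) = 3825.8 / 64.80 ≈ 59.0 mL/min
CrCl ≈ 59 mL/min → bracket ≥ 45 mL/min.
Dose for this bracket: 120 mg.

120 mg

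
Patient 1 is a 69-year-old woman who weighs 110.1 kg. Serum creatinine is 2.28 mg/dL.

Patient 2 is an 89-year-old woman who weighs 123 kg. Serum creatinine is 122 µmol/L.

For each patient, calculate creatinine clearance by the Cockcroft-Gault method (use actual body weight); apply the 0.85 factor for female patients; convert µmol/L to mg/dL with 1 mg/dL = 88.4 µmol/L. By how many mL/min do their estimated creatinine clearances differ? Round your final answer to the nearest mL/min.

13 mL/min

Patient 1: CrCl = (140 − 69) × 110.1 / (72 × 2.28) × 0.85 = 7817.1 / 164.16 × 0.85 ≈ 40.5 mL/min
Patient 2: SCr = 122 / 88.4 = 1.38 mg/dL
Patient 2: CrCl = (140 − 89) × 123 / (72 × 1.38) × 0.85 = 6273.0 / 99.36 × 0.85 ≈ 53.7 mL/min
|40.5 − 53.7| = 13.2 mL/min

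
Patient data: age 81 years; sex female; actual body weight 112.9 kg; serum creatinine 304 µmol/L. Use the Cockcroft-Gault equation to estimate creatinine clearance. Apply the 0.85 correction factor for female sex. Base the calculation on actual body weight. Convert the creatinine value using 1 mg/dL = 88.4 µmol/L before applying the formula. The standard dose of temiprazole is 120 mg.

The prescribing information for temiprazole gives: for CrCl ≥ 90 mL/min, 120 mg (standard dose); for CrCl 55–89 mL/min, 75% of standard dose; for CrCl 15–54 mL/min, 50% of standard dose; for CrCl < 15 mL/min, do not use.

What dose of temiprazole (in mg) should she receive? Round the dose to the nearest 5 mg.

SCr = 304 / 88.4 = 3.439 mg/dL
CrCl = (140 − 81) × 112.9 / (72 × 3.439) × 0.85 = 6661.1 / 247.61 × 0.85 ≈ 22.9 mL/min
CrCl ≈ 23 mL/min → bracket 15–54 mL/min.
50% of 120 mg = 60 mg

60 mg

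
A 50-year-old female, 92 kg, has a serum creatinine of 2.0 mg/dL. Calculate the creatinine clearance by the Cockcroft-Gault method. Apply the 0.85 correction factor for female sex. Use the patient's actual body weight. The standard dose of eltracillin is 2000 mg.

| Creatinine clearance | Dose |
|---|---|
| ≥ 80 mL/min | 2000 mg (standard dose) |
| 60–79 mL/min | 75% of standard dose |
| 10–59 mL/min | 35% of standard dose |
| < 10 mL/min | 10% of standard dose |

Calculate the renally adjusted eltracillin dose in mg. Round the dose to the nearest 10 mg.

CrCl = (140 − 50) × 92 / (72 × 2) × 0.85 = 8280.0 / 144.00 × 0.85 ≈ 48.9 mL/min
CrCl ≈ 49 mL/min → bracket 10–59 mL/min.
35% of 2000 mg = 700 mg

700 mg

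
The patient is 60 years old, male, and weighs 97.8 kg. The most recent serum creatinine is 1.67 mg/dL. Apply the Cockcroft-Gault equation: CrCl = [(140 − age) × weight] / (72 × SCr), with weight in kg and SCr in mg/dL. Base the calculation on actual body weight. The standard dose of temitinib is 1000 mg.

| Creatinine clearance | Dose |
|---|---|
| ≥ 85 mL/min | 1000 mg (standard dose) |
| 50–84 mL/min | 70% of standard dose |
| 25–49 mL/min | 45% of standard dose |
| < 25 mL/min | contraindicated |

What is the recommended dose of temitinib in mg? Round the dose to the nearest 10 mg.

CrCl = (140 − 60) × 97.8 / (72 × 1.67) = 7824.0 / 120.24 ≈ 65.1 mL/min
CrCl ≈ 65 mL/min → bracket 50–84 mL/min.
70% of 1000 mg = 700 mg

700 mg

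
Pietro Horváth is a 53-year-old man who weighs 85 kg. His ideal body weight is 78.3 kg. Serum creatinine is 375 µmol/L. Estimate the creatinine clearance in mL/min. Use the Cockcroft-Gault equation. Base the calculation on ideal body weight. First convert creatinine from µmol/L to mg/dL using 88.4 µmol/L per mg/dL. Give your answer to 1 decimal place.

SCr = 375 / 88.4 = 4.242 mg/dL
CrCl = (140 − 53) × 78.3 / (72 × 4.242) = 6812.1 / 305.42 ≈ 22.3 mL/min

22.3 mL/min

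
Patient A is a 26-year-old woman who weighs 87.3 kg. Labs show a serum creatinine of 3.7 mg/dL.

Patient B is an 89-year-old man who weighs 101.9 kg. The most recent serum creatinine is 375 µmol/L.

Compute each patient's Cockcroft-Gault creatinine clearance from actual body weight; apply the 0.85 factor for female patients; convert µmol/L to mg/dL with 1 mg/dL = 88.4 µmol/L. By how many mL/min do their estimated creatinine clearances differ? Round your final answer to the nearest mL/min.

Patient A: CrCl = (140 − 26) × 87.3 / (72 × 3.7) × 0.85 = 9952.2 / 266.40 × 0.85 ≈ 31.8 mL/min
Patient B: SCr = 375 / 88.4 = 4.242 mg/dL
Patient B: CrCl = (140 − 89) × 101.9 / (72 × 4.242) = 5196.9 / 305.42 ≈ 17.0 mL/min
|31.8 − 17.0| = 14.8 mL/min

15 mL/min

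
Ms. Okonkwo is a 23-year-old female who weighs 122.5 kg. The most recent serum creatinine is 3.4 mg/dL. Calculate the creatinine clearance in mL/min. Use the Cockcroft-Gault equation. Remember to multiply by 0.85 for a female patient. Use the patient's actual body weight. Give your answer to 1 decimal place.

CrCl = (140 − 23) × 122.5 / (72 × 3.4) × 0.85 = 14332.5 / 244.80 × 0.85 ≈ 49.8 mL/min

49.8 mL/min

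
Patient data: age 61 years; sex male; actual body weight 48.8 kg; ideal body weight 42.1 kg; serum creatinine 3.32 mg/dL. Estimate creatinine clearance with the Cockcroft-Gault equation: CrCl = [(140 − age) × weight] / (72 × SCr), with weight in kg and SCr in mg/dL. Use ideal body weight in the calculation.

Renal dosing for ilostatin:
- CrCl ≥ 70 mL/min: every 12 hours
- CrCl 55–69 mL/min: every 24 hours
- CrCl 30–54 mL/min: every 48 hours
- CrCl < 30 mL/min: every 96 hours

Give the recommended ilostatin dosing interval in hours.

CrCl = (140 − 61) × 42.1 / (72 × 3.32) = 3325.9 / 239.04 ≈ 13.9 mL/min
CrCl ≈ 14 mL/min → bracket < 30 mL/min → every 96 hours.

every 96 hours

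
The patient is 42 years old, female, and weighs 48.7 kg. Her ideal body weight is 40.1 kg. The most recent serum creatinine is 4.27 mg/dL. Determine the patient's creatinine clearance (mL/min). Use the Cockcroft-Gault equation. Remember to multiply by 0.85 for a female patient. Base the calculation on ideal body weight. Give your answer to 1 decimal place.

10.9 mL/min

CrCl = (140 − 42) × 40.1 / (72 × 4.27) × 0.85 = 3929.8 / 307.44 × 0.85 ≈ 10.9 mL/min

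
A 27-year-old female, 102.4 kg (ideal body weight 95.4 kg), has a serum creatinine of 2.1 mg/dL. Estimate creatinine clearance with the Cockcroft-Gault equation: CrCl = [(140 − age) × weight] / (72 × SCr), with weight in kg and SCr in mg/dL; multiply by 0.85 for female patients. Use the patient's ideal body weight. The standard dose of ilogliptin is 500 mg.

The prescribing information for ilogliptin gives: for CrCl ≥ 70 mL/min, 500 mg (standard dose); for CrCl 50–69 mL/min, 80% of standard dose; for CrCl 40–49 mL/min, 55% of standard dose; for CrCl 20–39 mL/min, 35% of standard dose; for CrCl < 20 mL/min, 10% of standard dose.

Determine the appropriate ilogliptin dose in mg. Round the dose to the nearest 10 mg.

400 mg

CrCl = (140 − 27) × 95.4 / (72 × 2.1) × 0.85 = 10780.2 / 151.20 × 0.85 ≈ 60.6 mL/min
CrCl ≈ 61 mL/min → bracket 50–69 mL/min.
80% of 500 mg = 400 mg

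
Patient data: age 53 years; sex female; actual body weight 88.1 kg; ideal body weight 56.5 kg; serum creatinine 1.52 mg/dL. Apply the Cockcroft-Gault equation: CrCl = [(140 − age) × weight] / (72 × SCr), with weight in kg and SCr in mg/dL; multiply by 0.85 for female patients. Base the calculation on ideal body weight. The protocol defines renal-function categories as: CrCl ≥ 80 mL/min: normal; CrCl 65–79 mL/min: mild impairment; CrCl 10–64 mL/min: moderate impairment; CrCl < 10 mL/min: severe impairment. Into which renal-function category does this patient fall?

moderate impairment

CrCl = (140 − 53) × 56.5 / (72 × 1.52) × 0.85 = 4915.5 / 109.44 × 0.85 ≈ 38.2 mL/min
38 mL/min falls in the 'moderate impairment' range.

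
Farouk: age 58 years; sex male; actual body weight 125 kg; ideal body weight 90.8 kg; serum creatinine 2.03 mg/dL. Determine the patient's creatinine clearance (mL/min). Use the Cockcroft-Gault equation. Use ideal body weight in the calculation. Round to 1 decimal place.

CrCl = (140 − 58) × 90.8 / (72 × 2.03) = 7445.6 / 146.16 ≈ 50.9 mL/min

50.9 mL/min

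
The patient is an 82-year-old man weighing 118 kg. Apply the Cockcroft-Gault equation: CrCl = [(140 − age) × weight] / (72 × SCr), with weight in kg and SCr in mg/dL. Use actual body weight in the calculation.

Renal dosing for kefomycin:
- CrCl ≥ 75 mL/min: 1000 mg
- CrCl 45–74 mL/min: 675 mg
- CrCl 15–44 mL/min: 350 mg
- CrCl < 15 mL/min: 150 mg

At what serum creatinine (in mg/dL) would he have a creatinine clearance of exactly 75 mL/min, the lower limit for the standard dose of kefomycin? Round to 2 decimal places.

Standard dose requires CrCl ≥ 75 mL/min.
Set (140 − 82) × 118 / (72 × SCr) = 75
SCr = (140 − 82) × 118 / (72 × 75) = 1.267 mg/dL

1.27 mg/dL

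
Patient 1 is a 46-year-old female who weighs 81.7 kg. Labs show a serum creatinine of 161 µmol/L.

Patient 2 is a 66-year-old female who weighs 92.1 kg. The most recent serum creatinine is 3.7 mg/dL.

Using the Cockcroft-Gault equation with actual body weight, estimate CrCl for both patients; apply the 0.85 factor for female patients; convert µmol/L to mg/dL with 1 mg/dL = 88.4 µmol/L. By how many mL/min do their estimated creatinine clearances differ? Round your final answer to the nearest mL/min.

28 mL/min

Patient 1: SCr = 161 / 88.4 = 1.821 mg/dL
Patient 1: CrCl = (140 − 46) × 81.7 / (72 × 1.821) × 0.85 = 7679.8 / 131.11 × 0.85 ≈ 49.8 mL/min
Patient 2: CrCl = (140 − 66) × 92.1 / (72 × 3.7) × 0.85 = 6815.4 / 266.40 × 0.85 ≈ 21.7 mL/min
|49.8 − 21.7| = 28.1 mL/min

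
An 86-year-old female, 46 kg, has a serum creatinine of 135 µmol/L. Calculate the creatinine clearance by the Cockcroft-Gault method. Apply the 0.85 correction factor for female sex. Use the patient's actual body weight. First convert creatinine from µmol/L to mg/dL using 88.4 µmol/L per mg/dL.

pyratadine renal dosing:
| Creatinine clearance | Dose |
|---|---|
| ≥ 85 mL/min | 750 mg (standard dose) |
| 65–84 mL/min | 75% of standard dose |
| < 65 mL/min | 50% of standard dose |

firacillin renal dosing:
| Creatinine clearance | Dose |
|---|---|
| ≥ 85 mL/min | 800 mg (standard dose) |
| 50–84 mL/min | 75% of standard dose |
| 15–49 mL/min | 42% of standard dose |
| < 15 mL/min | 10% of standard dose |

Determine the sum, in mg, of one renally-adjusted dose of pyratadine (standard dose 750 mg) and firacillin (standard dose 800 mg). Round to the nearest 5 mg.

SCr = 135 / 88.4 = 1.527 mg/dL
CrCl = (140 − 86) × 46 / (72 × 1.527) × 0.85 = 2484.0 / 109.94 × 0.85 ≈ 19.2 mL/min
CrCl ≈ 19 mL/min.
pyratadine: < 65 mL/min → 50% of 750 mg = 375 mg.
firacillin: 15–49 mL/min → 42% of 800 mg = 336 mg.
Total = 375 + 336 = 711 mg.

710 mg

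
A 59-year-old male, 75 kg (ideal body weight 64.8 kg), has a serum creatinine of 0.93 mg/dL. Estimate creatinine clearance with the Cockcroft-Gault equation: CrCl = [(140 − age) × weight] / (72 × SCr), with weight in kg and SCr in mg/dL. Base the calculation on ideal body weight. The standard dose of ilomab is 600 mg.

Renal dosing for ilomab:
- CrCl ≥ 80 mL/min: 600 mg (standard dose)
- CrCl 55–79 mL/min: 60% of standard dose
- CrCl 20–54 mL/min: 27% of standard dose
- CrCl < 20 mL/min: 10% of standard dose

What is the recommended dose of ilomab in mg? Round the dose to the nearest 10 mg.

360 mg

CrCl = (140 − 59) × 64.8 / (72 × 0.93) = 5248.8 / 66.96 ≈ 78.4 mL/min
CrCl ≈ 78 mL/min → bracket 55–79 mL/min.
60% of 600 mg = 360 mg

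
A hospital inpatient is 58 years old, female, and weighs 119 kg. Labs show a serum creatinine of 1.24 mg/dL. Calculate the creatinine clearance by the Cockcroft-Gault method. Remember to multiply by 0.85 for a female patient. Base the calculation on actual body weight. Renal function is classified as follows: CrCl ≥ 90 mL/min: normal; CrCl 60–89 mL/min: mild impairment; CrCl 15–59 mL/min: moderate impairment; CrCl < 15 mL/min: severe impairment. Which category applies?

normal

CrCl = (140 − 58) × 119 / (72 × 1.24) × 0.85 = 9758.0 / 89.28 × 0.85 ≈ 92.9 mL/min
93 mL/min falls in the 'normal' range.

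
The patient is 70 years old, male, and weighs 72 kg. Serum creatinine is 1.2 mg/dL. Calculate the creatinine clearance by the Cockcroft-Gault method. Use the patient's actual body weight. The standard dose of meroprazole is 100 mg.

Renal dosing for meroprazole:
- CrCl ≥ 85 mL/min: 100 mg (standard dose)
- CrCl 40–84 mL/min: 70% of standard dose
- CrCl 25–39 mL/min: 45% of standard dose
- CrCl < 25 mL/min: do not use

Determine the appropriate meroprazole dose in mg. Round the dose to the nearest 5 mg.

CrCl = (140 − 70) × 72 / (72 × 1.2) = 5040.0 / 86.40 ≈ 58.3 mL/min
CrCl ≈ 58 mL/min → bracket 40–84 mL/min.
70% of 100 mg = 70 mg

70 mg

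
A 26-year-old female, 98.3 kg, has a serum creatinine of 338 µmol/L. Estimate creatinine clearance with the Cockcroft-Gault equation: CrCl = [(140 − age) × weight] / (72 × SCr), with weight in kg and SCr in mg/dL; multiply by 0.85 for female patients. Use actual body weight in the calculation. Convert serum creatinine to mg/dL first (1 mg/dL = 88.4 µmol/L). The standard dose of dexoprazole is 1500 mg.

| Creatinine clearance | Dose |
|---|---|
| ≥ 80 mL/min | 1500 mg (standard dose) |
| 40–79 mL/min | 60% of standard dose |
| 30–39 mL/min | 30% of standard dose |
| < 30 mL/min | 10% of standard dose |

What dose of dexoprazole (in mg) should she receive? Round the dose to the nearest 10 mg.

SCr = 338 / 88.4 = 3.824 mg/dL
CrCl = (140 − 26) × 98.3 / (72 × 3.824) × 0.85 = 11206.2 / 275.33 × 0.85 ≈ 34.6 mL/min
CrCl ≈ 35 mL/min → bracket 30–39 mL/min.
30% of 1500 mg = 450 mg

450 mg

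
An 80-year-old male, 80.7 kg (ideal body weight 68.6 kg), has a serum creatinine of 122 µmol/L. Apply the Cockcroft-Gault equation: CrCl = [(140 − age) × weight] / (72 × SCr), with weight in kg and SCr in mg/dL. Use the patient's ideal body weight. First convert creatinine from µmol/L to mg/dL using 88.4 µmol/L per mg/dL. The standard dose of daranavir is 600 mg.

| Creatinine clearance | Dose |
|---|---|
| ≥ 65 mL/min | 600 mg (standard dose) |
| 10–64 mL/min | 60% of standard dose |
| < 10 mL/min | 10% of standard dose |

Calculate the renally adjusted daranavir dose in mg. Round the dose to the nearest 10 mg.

SCr = 122 / 88.4 = 1.38 mg/dL
CrCl = (140 − 80) × 68.6 / (72 × 1.38) = 4116.0 / 99.36 ≈ 41.4 mL/min
CrCl ≈ 41 mL/min → bracket 10–64 mL/min.
60% of 600 mg = 360 mg

360 mg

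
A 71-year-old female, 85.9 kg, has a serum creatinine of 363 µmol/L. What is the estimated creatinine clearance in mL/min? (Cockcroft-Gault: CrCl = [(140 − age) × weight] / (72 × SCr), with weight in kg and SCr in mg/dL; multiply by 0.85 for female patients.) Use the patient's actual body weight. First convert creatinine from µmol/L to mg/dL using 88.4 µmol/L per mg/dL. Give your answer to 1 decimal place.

17.0 mL/min

SCr = 363 / 88.4 = 4.106 mg/dL
CrCl = (140 − 71) × 85.9 / (72 × 4.106) × 0.85 = 5927.1 / 295.63 × 0.85 ≈ 17.0 mL/min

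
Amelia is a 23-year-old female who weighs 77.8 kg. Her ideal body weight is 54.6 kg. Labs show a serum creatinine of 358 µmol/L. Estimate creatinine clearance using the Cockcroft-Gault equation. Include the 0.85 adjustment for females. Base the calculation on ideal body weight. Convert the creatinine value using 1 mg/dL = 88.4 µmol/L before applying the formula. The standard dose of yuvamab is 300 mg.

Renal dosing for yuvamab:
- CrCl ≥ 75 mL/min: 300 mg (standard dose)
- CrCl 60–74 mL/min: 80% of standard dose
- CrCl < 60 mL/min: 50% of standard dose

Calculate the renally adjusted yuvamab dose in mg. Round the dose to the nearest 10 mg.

SCr = 358 / 88.4 = 4.05 mg/dL
CrCl = (140 − 23) × 54.6 / (72 × 4.05) × 0.85 = 6388.2 / 291.60 × 0.85 ≈ 18.6 mL/min
CrCl ≈ 19 mL/min → bracket < 60 mL/min.
50% of 300 mg = 150 mg

150 mg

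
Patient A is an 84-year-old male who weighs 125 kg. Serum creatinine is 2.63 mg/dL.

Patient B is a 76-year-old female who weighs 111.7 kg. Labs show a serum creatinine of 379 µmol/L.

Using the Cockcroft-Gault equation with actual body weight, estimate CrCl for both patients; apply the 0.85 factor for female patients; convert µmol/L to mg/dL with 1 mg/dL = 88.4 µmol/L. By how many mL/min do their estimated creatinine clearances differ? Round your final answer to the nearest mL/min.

17 mL/min

Patient A: CrCl = (140 − 84) × 125 / (72 × 2.63) = 7000.0 / 189.36 ≈ 37.0 mL/min
Patient B: SCr = 379 / 88.4 = 4.287 mg/dL
Patient B: CrCl = (140 − 76) × 111.7 / (72 × 4.287) × 0.85 = 7148.8 / 308.66 × 0.85 ≈ 19.7 mL/min
|37.0 − 19.7| = 17.3 mL/min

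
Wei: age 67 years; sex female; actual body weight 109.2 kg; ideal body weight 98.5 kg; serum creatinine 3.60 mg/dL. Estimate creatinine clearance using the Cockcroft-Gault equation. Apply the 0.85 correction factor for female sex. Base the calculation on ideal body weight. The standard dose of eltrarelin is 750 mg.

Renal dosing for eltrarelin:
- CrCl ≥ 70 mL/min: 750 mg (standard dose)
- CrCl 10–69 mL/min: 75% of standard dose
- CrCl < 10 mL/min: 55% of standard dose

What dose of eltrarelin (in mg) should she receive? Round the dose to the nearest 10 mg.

560 mg

CrCl = (140 − 67) × 98.5 / (72 × 3.6) × 0.85 = 7190.5 / 259.20 × 0.85 ≈ 23.6 mL/min
CrCl ≈ 24 mL/min → bracket 10–69 mL/min.
75% of 750 mg = 562.5 mg → 560 mg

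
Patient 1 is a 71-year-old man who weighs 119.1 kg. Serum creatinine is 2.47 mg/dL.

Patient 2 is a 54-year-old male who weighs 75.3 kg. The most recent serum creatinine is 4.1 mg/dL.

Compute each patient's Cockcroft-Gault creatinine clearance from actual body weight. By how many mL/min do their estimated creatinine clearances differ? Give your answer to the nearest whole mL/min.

Patient 1: CrCl = (140 − 71) × 119.1 / (72 × 2.47) = 8217.9 / 177.84 ≈ 46.2 mL/min
Patient 2: CrCl = (140 − 54) × 75.3 / (72 × 4.1) = 6475.8 / 295.20 ≈ 21.9 mL/min
|46.2 − 21.9| = 24.3 mL/min

24 mL/min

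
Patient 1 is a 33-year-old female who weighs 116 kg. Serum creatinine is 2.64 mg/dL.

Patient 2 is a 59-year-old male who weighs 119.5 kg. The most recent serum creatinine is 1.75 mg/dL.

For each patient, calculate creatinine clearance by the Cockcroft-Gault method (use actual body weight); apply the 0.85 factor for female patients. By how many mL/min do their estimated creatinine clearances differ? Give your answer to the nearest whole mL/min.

21 mL/min

Patient 1: CrCl = (140 − 33) × 116 / (72 × 2.64) × 0.85 = 12412.0 / 190.08 × 0.85 ≈ 55.5 mL/min
Patient 2: CrCl = (140 − 59) × 119.5 / (72 × 1.75) = 9679.5 / 126.00 ≈ 76.8 mL/min
|55.5 − 76.8| = 21.3 mL/min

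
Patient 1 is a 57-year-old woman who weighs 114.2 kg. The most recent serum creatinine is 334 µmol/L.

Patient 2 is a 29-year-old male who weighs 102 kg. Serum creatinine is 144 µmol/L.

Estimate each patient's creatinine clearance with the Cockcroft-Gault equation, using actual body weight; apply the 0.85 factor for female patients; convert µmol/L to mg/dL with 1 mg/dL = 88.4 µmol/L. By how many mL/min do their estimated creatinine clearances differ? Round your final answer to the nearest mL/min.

Patient 1: SCr = 334 / 88.4 = 3.778 mg/dL
Patient 1: CrCl = (140 − 57) × 114.2 / (72 × 3.778) × 0.85 = 9478.6 / 272.02 × 0.85 ≈ 29.6 mL/min
Patient 2: SCr = 144 / 88.4 = 1.629 mg/dL
Patient 2: CrCl = (140 − 29) × 102 / (72 × 1.629) = 11322.0 / 117.29 ≈ 96.5 mL/min
|29.6 − 96.5| = 66.9 mL/min

67 mL/min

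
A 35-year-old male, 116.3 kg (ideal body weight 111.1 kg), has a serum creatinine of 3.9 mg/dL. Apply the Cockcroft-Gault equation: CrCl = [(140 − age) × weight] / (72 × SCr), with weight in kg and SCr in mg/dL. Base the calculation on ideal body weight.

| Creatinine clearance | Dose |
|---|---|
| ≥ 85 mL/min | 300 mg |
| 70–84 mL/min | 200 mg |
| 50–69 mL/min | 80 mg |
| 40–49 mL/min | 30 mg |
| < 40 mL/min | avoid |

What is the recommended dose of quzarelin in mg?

30 mg

CrCl = (140 − 35) × 111.1 / (72 × 3.9) = 11665.5 / 280.80 ≈ 41.5 mL/min
CrCl ≈ 42 mL/min → bracket 40–49 mL/min.
Dose for this bracket: 30 mg.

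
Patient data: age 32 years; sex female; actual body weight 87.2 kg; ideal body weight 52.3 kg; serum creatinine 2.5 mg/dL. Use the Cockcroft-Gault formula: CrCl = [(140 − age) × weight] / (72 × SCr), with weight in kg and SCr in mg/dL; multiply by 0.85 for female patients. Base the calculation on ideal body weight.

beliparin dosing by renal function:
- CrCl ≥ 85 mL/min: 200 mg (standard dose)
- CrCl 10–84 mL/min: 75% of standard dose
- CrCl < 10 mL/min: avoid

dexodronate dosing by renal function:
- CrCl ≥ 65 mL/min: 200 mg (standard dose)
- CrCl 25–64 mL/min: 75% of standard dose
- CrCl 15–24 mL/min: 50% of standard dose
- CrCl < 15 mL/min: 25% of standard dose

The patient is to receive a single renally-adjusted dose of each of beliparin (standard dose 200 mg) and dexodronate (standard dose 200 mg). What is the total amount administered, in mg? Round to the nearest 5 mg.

300 mg

CrCl = (140 − 32) × 52.3 / (72 × 2.5) × 0.85 = 5648.4 / 180.00 × 0.85 ≈ 26.7 mL/min
CrCl ≈ 27 mL/min.
beliparin: 10–84 mL/min → 75% of 200 mg = 150 mg.
dexodronate: 25–64 mL/min → 75% of 200 mg = 150 mg.
Total = 150 + 150 = 300 mg.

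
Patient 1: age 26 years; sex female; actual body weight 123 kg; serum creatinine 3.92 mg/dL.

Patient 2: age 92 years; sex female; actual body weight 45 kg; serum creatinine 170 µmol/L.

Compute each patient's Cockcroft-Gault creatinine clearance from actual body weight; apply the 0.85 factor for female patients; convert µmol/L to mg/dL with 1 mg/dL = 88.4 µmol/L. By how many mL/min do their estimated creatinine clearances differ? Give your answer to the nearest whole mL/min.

29 mL/min

Patient 1: CrCl = (140 − 26) × 123 / (72 × 3.92) × 0.85 = 14022.0 / 282.24 × 0.85 ≈ 42.2 mL/min
Patient 2: SCr = 170 / 88.4 = 1.923 mg/dL
Patient 2: CrCl = (140 − 92) × 45 / (72 × 1.923) × 0.85 = 2160.0 / 138.46 × 0.85 ≈ 13.3 mL/min
|42.2 − 13.3| = 28.9 mL/min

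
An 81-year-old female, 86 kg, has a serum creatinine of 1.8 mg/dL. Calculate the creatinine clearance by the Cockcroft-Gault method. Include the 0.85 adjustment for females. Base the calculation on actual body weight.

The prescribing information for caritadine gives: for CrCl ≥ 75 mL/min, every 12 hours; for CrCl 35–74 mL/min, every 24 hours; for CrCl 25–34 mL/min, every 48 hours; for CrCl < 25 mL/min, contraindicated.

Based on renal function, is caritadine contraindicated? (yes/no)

no

CrCl = (140 − 81) × 86 / (72 × 1.8) × 0.85 = 5074.0 / 129.60 × 0.85 ≈ 33.3 mL/min
CrCl ≈ 33 mL/min, which is ≥ 25 mL/min.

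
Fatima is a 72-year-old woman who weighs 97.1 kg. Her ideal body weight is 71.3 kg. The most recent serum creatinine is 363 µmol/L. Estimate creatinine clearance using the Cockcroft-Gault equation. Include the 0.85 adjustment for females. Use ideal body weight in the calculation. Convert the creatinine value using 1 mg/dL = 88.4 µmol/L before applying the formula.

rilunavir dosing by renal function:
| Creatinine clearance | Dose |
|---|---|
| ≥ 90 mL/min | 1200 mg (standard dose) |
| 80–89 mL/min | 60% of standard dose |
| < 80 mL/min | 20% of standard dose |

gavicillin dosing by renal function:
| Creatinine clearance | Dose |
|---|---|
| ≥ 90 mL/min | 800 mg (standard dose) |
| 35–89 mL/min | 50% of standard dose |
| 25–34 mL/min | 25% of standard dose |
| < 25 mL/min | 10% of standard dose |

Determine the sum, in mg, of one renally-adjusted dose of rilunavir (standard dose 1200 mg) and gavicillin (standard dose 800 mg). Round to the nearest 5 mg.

SCr = 363 / 88.4 = 4.106 mg/dL
CrCl = (140 − 72) × 71.3 / (72 × 4.106) × 0.85 = 4848.4 / 295.63 × 0.85 ≈ 13.9 mL/min
CrCl ≈ 14 mL/min.
rilunavir: < 80 mL/min → 20% of 1200 mg = 240 mg.
gavicillin: < 25 mL/min → 10% of 800 mg = 80 mg.
Total = 240 + 80 = 320 mg.

320 mg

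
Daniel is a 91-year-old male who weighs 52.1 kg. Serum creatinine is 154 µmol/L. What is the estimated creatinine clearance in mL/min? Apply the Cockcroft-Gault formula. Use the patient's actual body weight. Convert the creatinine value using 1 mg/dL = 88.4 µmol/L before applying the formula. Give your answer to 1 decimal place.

20.4 mL/min

SCr = 154 / 88.4 = 1.742 mg/dL
CrCl = (140 − 91) × 52.1 / (72 × 1.742) = 2552.9 / 125.42 ≈ 20.4 mL/min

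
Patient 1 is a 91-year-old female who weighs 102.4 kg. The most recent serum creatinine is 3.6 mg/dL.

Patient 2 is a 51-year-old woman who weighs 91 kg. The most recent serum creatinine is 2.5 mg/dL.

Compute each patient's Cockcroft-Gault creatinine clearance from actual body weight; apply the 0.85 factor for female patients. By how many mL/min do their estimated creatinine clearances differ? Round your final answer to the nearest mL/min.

Patient 1: CrCl = (140 − 91) × 102.4 / (72 × 3.6) × 0.85 = 5017.6 / 259.20 × 0.85 ≈ 16.5 mL/min
Patient 2: CrCl = (140 − 51) × 91 / (72 × 2.5) × 0.85 = 8099.0 / 180.00 × 0.85 ≈ 38.2 mL/min
|16.5 − 38.2| = 21.7 mL/min

22 mL/min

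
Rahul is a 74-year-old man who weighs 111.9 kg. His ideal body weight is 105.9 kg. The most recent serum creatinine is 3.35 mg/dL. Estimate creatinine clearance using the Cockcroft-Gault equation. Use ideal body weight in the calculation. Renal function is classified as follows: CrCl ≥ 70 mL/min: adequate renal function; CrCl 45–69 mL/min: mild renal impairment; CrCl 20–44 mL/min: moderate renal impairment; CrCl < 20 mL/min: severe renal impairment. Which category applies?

CrCl = (140 − 74) × 105.9 / (72 × 3.35) = 6989.4 / 241.20 ≈ 29.0 mL/min
29 mL/min falls in the 'moderate renal impairment' range.

moderate renal impairment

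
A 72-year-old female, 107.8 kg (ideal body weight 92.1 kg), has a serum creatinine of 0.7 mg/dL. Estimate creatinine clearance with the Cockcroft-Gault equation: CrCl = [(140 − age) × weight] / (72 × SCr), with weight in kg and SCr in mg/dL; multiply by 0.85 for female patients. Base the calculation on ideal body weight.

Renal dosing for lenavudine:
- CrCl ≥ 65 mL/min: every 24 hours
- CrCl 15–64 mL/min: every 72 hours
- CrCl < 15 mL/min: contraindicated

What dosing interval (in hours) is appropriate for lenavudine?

CrCl = (140 − 72) × 92.1 / (72 × 0.7) × 0.85 = 6262.8 / 50.40 × 0.85 ≈ 105.6 mL/min
CrCl ≈ 106 mL/min → bracket ≥ 65 mL/min → every 24 hours.

every 24 hours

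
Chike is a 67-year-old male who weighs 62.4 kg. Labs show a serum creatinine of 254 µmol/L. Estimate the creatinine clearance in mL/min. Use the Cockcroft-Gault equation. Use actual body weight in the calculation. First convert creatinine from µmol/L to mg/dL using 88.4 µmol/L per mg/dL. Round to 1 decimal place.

22.0 mL/min

SCr = 254 / 88.4 = 2.873 mg/dL
CrCl = (140 − 67) × 62.4 / (72 × 2.873) = 4555.2 / 206.86 ≈ 22.0 mL/min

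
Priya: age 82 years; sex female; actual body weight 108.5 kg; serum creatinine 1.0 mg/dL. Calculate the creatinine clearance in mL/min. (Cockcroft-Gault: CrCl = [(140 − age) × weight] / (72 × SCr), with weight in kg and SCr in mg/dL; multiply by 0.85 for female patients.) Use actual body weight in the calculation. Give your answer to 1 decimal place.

74.3 mL/min

CrCl = (140 − 82) × 108.5 / (72 × 1) × 0.85 = 6293.0 / 72.00 × 0.85 ≈ 74.3 mL/min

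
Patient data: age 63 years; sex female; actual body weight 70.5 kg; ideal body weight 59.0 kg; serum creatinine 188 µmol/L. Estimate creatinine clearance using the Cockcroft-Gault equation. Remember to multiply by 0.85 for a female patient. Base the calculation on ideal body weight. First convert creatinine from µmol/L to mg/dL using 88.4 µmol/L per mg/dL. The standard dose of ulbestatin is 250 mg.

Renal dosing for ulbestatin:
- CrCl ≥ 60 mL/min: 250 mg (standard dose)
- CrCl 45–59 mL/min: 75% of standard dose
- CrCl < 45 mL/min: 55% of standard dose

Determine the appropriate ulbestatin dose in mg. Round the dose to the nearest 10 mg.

SCr = 188 / 88.4 = 2.127 mg/dL
CrCl = (140 − 63) × 59 / (72 × 2.127) × 0.85 = 4543.0 / 153.14 × 0.85 ≈ 25.2 mL/min
CrCl ≈ 25 mL/min → bracket < 45 mL/min.
55% of 250 mg = 137.5 mg → 140 mg

140 mg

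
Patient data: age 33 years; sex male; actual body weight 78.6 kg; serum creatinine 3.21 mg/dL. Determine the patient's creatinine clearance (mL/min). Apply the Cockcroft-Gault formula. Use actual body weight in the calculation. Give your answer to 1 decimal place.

CrCl = (140 − 33) × 78.6 / (72 × 3.21) = 8410.2 / 231.12 ≈ 36.4 mL/min

36.4 mL/min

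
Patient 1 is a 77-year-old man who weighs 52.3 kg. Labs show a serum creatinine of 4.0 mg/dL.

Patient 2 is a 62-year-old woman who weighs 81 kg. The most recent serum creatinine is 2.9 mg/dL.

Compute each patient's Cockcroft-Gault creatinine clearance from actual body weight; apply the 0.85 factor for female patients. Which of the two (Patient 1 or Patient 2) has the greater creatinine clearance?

Patient 2

Patient 1: CrCl = (140 − 77) × 52.3 / (72 × 4) = 3294.9 / 288.00 ≈ 11.4 mL/min
Patient 2: CrCl = (140 − 62) × 81 / (72 × 2.9) × 0.85 = 6318.0 / 208.80 × 0.85 ≈ 25.7 mL/min
11.4 vs 25.7 mL/min → Patient 2 is higher.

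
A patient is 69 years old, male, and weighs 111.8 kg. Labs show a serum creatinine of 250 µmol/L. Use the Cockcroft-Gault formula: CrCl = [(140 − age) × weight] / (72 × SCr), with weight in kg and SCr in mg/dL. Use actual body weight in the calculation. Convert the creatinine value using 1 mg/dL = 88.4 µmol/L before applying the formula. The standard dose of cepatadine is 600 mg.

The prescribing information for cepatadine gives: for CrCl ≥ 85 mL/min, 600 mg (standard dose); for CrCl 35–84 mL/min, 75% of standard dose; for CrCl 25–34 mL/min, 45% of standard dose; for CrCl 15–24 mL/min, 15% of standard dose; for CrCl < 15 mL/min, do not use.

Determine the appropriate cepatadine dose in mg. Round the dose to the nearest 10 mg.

450 mg

SCr = 250 / 88.4 = 2.828 mg/dL
CrCl = (140 − 69) × 111.8 / (72 × 2.828) = 7937.8 / 203.62 ≈ 39.0 mL/min
CrCl ≈ 39 mL/min → bracket 35–84 mL/min.
75% of 600 mg = 450 mg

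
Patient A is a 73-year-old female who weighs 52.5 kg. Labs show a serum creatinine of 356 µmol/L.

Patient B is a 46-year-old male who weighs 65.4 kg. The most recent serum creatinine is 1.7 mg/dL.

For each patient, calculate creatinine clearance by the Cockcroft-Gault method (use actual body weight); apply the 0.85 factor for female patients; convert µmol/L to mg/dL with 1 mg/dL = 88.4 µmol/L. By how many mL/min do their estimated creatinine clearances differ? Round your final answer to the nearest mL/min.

Patient A: SCr = 356 / 88.4 = 4.027 mg/dL
Patient A: CrCl = (140 − 73) × 52.5 / (72 × 4.027) × 0.85 = 3517.5 / 289.94 × 0.85 ≈ 10.3 mL/min
Patient B: CrCl = (140 − 46) × 65.4 / (72 × 1.7) = 6147.6 / 122.40 ≈ 50.2 mL/min
|10.3 − 50.2| = 39.9 mL/min

40 mL/min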